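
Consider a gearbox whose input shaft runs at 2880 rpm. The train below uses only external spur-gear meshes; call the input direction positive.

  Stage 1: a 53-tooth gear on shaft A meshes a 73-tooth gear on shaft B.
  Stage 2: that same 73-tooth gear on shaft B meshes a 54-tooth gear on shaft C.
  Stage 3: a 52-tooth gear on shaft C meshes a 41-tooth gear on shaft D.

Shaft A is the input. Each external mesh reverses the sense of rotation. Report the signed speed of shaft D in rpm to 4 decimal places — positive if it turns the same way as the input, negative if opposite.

Stage 1 [53T→73T]: ω = 2880.0000×53/73 = 2090.9589 rpm, dir flips to −; running = −2090.9589
Stage 2 [73T→54T]: ω = 2090.9589×73/54 = 2826.6667 rpm, dir flips to +; running = +2826.6667
Stage 3 [52T→41T]: ω = 2826.6667×52/41 = 3585.0407 rpm, dir flips to −; running = −3585.0407

-3585.0407 rpm (opposite to input, |ω| = 3585.0407 rpm)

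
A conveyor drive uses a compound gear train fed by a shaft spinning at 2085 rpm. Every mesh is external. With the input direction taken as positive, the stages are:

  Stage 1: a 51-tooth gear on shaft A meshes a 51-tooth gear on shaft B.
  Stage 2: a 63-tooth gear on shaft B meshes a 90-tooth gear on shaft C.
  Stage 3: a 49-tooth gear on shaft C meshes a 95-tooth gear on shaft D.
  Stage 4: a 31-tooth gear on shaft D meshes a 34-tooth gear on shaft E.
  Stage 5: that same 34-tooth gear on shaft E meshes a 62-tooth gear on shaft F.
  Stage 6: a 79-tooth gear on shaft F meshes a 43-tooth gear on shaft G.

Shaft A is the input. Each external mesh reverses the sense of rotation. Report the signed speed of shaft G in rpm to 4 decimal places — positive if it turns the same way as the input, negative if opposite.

+691.5207 rpm (same as input, |ω| = 691.5207 rpm)

Stage 1 [51T→51T]: ω = 2085.0000×51/51 = 2085.0000 rpm, dir flips to −; running = −2085.0000
Stage 2 [63T→90T]: ω = 2085.0000×63/90 = 1459.5000 rpm, dir flips to +; running = +1459.5000
Stage 3 [49T→95T]: ω = 1459.5000×49/95 = 752.7947 rpm, dir flips to −; running = −752.7947
Stage 4 [31T→34T]: ω = 752.7947×31/34 = 686.3717 rpm, dir flips to +; running = +686.3717
Stage 5 [34T→62T]: ω = 686.3717×34/62 = 376.3974 rpm, dir flips to −; running = −376.3974
Stage 6 [79T→43T]: ω = 376.3974×79/43 = 691.5207 rpm, dir flips to +; running = +691.5207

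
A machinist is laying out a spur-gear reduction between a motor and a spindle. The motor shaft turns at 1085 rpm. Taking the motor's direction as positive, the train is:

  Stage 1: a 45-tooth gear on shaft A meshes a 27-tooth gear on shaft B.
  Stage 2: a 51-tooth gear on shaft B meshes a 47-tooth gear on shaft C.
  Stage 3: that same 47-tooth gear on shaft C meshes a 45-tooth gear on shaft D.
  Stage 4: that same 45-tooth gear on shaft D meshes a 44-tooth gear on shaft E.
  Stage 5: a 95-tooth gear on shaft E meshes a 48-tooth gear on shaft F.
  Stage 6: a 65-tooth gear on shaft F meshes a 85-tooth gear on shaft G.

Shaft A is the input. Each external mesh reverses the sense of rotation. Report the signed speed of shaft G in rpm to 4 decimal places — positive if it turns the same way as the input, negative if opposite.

+3172.2893 rpm (same as input, |ω| = 3172.2893 rpm)

Stage 1 [45T→27T]: ω = 1085.0000×45/27 = 1808.3333 rpm, dir flips to −; running = −1808.3333
Stage 2 [51T→47T]: ω = 1808.3333×51/47 = 1962.2340 rpm, dir flips to +; running = +1962.2340
Stage 3 [47T→45T]: ω = 1962.2340×47/45 = 2049.4444 rpm, dir flips to −; running = −2049.4444
Stage 4 [45T→44T]: ω = 2049.4444×45/44 = 2096.0227 rpm, dir flips to +; running = +2096.0227
Stage 5 [95T→48T]: ω = 2096.0227×95/48 = 4148.3783 rpm, dir flips to −; running = −4148.3783
Stage 6 [65T→85T]: ω = 4148.3783×65/85 = 3172.2893 rpm, dir flips to +; running = +3172.2893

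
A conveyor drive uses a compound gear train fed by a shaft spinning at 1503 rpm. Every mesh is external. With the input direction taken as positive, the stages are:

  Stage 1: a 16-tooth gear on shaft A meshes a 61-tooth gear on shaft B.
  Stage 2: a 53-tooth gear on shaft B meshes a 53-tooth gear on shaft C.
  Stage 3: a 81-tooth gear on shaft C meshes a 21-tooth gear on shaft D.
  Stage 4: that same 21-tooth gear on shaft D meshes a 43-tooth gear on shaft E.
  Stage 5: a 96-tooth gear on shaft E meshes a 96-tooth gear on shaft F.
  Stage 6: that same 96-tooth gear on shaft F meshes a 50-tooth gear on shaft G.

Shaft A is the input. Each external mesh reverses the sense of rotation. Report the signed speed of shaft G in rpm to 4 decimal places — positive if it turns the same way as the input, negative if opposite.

Stage 1 [16T→61T]: ω = 1503.0000×16/61 = 394.2295 rpm, dir flips to −; running = −394.2295
Stage 2 [53T→53T]: ω = 394.2295×53/53 = 394.2295 rpm, dir flips to +; running = +394.2295
Stage 3 [81T→21T]: ω = 394.2295×81/21 = 1520.5995 rpm, dir flips to −; running = −1520.5995
Stage 4 [21T→43T]: ω = 1520.5995×21/43 = 742.6184 rpm, dir flips to +; running = +742.6184
Stage 5 [96T→96T]: ω = 742.6184×96/96 = 742.6184 rpm, dir flips to −; running = −742.6184
Stage 6 [96T→50T]: ω = 742.6184×96/50 = 1425.8273 rpm, dir flips to +; running = +1425.8273

+1425.8273 rpm (same as input, |ω| = 1425.8273 rpm)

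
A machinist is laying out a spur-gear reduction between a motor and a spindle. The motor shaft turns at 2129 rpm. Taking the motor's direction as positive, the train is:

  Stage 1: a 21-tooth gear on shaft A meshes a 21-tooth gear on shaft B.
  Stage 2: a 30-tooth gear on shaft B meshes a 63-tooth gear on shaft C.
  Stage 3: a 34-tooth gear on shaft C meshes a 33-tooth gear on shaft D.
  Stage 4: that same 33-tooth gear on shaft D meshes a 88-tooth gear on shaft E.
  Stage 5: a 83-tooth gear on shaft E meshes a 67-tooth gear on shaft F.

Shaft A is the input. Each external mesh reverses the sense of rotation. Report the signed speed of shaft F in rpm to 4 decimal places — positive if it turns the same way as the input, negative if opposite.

Stage 1 [21T→21T]: ω = 2129.0000×21/21 = 2129.0000 rpm, dir flips to −; running = −2129.0000
Stage 2 [30T→63T]: ω = 2129.0000×30/63 = 1013.8095 rpm, dir flips to +; running = +1013.8095
Stage 3 [34T→33T]: ω = 1013.8095×34/33 = 1044.5310 rpm, dir flips to −; running = −1044.5310
Stage 4 [33T→88T]: ω = 1044.5310×33/88 = 391.6991 rpm, dir flips to +; running = +391.6991
Stage 5 [83T→67T]: ω = 391.6991×83/67 = 485.2392 rpm, dir flips to −; running = −485.2392

-485.2392 rpm (opposite to input, |ω| = 485.2392 rpm)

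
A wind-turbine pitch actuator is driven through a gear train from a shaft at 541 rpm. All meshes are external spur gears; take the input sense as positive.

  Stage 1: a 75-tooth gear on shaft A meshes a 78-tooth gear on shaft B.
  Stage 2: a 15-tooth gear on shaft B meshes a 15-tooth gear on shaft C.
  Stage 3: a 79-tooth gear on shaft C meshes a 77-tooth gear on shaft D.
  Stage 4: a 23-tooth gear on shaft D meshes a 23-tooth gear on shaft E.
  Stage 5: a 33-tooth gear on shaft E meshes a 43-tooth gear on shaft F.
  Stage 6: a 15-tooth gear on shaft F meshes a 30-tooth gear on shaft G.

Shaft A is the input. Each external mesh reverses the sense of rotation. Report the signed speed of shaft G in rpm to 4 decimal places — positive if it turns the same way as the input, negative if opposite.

+204.7933 rpm (same as input, |ω| = 204.7933 rpm)

Stage 1 [75T→78T]: ω = 541.0000×75/78 = 520.1923 rpm, dir flips to −; running = −520.1923
Stage 2 [15T→15T]: ω = 520.1923×15/15 = 520.1923 rpm, dir flips to +; running = +520.1923
Stage 3 [79T→77T]: ω = 520.1923×79/77 = 533.7038 rpm, dir flips to −; running = −533.7038
Stage 4 [23T→23T]: ω = 533.7038×23/23 = 533.7038 rpm, dir flips to +; running = +533.7038
Stage 5 [33T→43T]: ω = 533.7038×33/43 = 409.5866 rpm, dir flips to −; running = −409.5866
Stage 6 [15T→30T]: ω = 409.5866×15/30 = 204.7933 rpm, dir flips to +; running = +204.7933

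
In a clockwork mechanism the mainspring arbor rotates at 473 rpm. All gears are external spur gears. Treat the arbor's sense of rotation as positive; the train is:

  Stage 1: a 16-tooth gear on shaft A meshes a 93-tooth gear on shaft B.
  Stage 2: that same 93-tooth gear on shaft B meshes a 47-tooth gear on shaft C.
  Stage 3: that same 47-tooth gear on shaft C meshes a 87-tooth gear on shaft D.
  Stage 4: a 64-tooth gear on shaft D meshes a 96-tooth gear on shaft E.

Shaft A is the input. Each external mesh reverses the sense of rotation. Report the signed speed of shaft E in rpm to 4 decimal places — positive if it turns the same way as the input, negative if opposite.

Stage 1 [16T→93T]: ω = 473.0000×16/93 = 81.3763 rpm, dir flips to −; running = −81.3763
Stage 2 [93T→47T]: ω = 81.3763×93/47 = 161.0213 rpm, dir flips to +; running = +161.0213
Stage 3 [47T→87T]: ω = 161.0213×47/87 = 86.9885 rpm, dir flips to −; running = −86.9885
Stage 4 [64T→96T]: ω = 86.9885×64/96 = 57.9923 rpm, dir flips to +; running = +57.9923

+57.9923 rpm (same as input, |ω| = 57.9923 rpm)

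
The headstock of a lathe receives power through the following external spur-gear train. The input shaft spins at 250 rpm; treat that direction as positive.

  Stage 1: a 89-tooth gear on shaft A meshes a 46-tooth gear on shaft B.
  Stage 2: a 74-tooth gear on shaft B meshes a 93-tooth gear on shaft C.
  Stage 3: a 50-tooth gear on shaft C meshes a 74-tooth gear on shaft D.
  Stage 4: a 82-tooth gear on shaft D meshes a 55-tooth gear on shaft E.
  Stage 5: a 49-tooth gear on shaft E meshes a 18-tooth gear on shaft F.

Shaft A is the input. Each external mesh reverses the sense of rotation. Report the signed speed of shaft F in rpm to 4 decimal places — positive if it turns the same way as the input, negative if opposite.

-1055.4410 rpm (opposite to input, |ω| = 1055.4410 rpm)

Stage 1 [89T→46T]: ω = 250.0000×89/46 = 483.6957 rpm, dir flips to −; running = −483.6957
Stage 2 [74T→93T]: ω = 483.6957×74/93 = 384.8761 rpm, dir flips to +; running = +384.8761
Stage 3 [50T→74T]: ω = 384.8761×50/74 = 260.0514 rpm, dir flips to −; running = −260.0514
Stage 4 [82T→55T]: ω = 260.0514×82/55 = 387.7130 rpm, dir flips to +; running = +387.7130
Stage 5 [49T→18T]: ω = 387.7130×49/18 = 1055.4410 rpm, dir flips to −; running = −1055.4410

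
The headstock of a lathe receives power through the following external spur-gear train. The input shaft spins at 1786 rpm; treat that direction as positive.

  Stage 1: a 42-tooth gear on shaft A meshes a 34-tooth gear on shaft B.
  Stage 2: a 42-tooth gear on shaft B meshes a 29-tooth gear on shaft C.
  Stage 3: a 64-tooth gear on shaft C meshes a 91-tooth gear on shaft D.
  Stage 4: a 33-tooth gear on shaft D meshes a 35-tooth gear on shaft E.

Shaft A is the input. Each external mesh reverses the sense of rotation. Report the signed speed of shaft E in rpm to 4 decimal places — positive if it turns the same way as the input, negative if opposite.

+2118.7885 rpm (same as input, |ω| = 2118.7885 rpm)

Stage 1 [42T→34T]: ω = 1786.0000×42/34 = 2206.2353 rpm, dir flips to −; running = −2206.2353
Stage 2 [42T→29T]: ω = 2206.2353×42/29 = 3195.2373 rpm, dir flips to +; running = +3195.2373
Stage 3 [64T→91T]: ω = 3195.2373×64/91 = 2247.1999 rpm, dir flips to −; running = −2247.1999
Stage 4 [33T→35T]: ω = 2247.1999×33/35 = 2118.7885 rpm, dir flips to +; running = +2118.7885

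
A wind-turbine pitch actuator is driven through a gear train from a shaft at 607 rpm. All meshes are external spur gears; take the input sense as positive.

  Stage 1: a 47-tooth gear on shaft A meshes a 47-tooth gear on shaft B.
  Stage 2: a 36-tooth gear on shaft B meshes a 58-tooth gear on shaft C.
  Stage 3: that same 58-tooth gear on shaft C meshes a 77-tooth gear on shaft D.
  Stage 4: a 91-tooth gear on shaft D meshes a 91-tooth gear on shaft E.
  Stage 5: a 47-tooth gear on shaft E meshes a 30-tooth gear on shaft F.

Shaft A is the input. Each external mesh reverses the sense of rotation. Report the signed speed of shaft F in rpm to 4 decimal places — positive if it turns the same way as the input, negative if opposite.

Stage 1 [47T→47T]: ω = 607.0000×47/47 = 607.0000 rpm, dir flips to −; running = −607.0000
Stage 2 [36T→58T]: ω = 607.0000×36/58 = 376.7586 rpm, dir flips to +; running = +376.7586
Stage 3 [58T→77T]: ω = 376.7586×58/77 = 283.7922 rpm, dir flips to −; running = −283.7922
Stage 4 [91T→91T]: ω = 283.7922×91/91 = 283.7922 rpm, dir flips to +; running = +283.7922
Stage 5 [47T→30T]: ω = 283.7922×47/30 = 444.6078 rpm, dir flips to −; running = −444.6078

-444.6078 rpm (opposite to input, |ω| = 444.6078 rpm)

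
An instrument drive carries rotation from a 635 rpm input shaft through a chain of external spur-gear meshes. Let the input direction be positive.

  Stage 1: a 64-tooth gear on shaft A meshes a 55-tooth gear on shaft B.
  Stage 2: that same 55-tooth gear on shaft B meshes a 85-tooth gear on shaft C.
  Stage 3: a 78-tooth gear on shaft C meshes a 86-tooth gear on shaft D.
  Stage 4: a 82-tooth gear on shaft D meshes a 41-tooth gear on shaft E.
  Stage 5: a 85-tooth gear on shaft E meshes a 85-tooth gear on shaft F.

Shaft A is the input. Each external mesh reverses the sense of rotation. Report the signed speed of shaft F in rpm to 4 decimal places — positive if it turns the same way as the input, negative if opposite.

-867.2832 rpm (opposite to input, |ω| = 867.2832 rpm)

Stage 1 [64T→55T]: ω = 635.0000×64/55 = 738.9091 rpm, dir flips to −; running = −738.9091
Stage 2 [55T→85T]: ω = 738.9091×55/85 = 478.1176 rpm, dir flips to +; running = +478.1176
Stage 3 [78T→86T]: ω = 478.1176×78/86 = 433.6416 rpm, dir flips to −; running = −433.6416
Stage 4 [82T→41T]: ω = 433.6416×82/41 = 867.2832 rpm, dir flips to +; running = +867.2832
Stage 5 [85T→85T]: ω = 867.2832×85/85 = 867.2832 rpm, dir flips to −; running = −867.2832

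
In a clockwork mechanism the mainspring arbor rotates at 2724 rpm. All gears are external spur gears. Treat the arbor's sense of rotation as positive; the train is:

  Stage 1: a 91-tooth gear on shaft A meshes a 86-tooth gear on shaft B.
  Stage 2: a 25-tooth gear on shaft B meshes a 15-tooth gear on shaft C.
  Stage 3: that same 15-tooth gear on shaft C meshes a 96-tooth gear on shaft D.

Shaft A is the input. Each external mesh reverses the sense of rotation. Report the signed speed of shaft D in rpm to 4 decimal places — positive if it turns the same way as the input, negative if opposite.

-750.6177 rpm (opposite to input, |ω| = 750.6177 rpm)

Stage 1 [91T→86T]: ω = 2724.0000×91/86 = 2882.3721 rpm, dir flips to −; running = −2882.3721
Stage 2 [25T→15T]: ω = 2882.3721×25/15 = 4803.9535 rpm, dir flips to +; running = +4803.9535
Stage 3 [15T→96T]: ω = 4803.9535×15/96 = 750.6177 rpm, dir flips to −; running = −750.6177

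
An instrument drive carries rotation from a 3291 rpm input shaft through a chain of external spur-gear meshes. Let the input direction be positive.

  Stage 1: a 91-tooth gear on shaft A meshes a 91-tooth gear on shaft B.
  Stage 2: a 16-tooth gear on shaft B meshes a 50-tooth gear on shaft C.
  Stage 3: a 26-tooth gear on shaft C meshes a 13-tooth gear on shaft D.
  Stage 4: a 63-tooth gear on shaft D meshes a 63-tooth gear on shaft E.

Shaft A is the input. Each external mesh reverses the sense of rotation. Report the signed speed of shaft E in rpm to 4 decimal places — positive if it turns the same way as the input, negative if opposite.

+2106.2400 rpm (same as input, |ω| = 2106.2400 rpm)

Stage 1 [91T→91T]: ω = 3291.0000×91/91 = 3291.0000 rpm, dir flips to −; running = −3291.0000
Stage 2 [16T→50T]: ω = 3291.0000×16/50 = 1053.1200 rpm, dir flips to +; running = +1053.1200
Stage 3 [26T→13T]: ω = 1053.1200×26/13 = 2106.2400 rpm, dir flips to −; running = −2106.2400
Stage 4 [63T→63T]: ω = 2106.2400×63/63 = 2106.2400 rpm, dir flips to +; running = +2106.2400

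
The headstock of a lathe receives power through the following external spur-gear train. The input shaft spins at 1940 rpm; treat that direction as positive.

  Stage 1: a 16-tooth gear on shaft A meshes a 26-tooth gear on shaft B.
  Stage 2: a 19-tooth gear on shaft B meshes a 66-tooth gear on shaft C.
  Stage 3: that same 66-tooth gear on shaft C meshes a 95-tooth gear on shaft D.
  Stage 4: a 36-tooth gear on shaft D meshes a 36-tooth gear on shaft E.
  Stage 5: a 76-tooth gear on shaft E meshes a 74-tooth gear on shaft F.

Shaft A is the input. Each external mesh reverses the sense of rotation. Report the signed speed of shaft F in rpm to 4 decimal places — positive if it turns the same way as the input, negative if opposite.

-245.2225 rpm (opposite to input, |ω| = 245.2225 rpm)

Stage 1 [16T→26T]: ω = 1940.0000×16/26 = 1193.8462 rpm, dir flips to −; running = −1193.8462
Stage 2 [19T→66T]: ω = 1193.8462×19/66 = 343.6830 rpm, dir flips to +; running = +343.6830
Stage 3 [66T→95T]: ω = 343.6830×66/95 = 238.7692 rpm, dir flips to −; running = −238.7692
Stage 4 [36T→36T]: ω = 238.7692×36/36 = 238.7692 rpm, dir flips to +; running = +238.7692
Stage 5 [76T→74T]: ω = 238.7692×76/74 = 245.2225 rpm, dir flips to −; running = −245.2225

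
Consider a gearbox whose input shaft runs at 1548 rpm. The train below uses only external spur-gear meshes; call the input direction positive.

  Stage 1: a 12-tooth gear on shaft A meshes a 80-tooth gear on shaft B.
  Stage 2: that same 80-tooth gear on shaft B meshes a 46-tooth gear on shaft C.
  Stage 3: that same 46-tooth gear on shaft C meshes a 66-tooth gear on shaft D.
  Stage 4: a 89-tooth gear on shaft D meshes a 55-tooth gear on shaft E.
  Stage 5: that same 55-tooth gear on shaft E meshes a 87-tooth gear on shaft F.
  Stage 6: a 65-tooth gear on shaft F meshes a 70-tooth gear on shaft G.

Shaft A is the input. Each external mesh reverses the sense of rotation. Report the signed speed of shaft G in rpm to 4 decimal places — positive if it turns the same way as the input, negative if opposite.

Stage 1 [12T→80T]: ω = 1548.0000×12/80 = 232.2000 rpm, dir flips to −; running = −232.2000
Stage 2 [80T→46T]: ω = 232.2000×80/46 = 403.8261 rpm, dir flips to +; running = +403.8261
Stage 3 [46T→66T]: ω = 403.8261×46/66 = 281.4545 rpm, dir flips to −; running = −281.4545
Stage 4 [89T→55T]: ω = 281.4545×89/55 = 455.4446 rpm, dir flips to +; running = +455.4446
Stage 5 [55T→87T]: ω = 455.4446×55/87 = 287.9248 rpm, dir flips to −; running = −287.9248
Stage 6 [65T→70T]: ω = 287.9248×65/70 = 267.3587 rpm, dir flips to +; running = +267.3587

+267.3587 rpm (same as input, |ω| = 267.3587 rpm)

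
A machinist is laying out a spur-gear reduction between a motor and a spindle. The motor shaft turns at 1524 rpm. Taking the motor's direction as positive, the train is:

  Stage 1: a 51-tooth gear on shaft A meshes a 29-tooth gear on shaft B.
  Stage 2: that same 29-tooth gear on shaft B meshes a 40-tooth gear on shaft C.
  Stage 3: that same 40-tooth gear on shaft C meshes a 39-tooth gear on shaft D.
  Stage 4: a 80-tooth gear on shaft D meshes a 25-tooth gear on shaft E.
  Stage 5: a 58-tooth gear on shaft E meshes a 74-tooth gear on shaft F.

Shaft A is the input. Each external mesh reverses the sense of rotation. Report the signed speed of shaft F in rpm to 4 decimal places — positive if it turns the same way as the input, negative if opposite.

Stage 1 [51T→29T]: ω = 1524.0000×51/29 = 2680.1379 rpm, dir flips to −; running = −2680.1379
Stage 2 [29T→40T]: ω = 2680.1379×29/40 = 1943.1000 rpm, dir flips to +; running = +1943.1000
Stage 3 [40T→39T]: ω = 1943.1000×40/39 = 1992.9231 rpm, dir flips to −; running = −1992.9231
Stage 4 [80T→25T]: ω = 1992.9231×80/25 = 6377.3538 rpm, dir flips to +; running = +6377.3538
Stage 5 [58T→74T]: ω = 6377.3538×58/74 = 4998.4665 rpm, dir flips to −; running = −4998.4665

-4998.4665 rpm (opposite to input, |ω| = 4998.4665 rpm)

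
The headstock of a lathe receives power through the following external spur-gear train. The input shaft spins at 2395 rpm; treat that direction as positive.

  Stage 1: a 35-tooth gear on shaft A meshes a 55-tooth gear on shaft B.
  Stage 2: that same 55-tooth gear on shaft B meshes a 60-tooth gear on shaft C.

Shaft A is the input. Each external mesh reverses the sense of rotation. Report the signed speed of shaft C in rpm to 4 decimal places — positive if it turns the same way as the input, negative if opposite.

+1397.0833 rpm (same as input, |ω| = 1397.0833 rpm)

Stage 1 [35T→55T]: ω = 2395.0000×35/55 = 1524.0909 rpm, dir flips to −; running = −1524.0909
Stage 2 [55T→60T]: ω = 1524.0909×55/60 = 1397.0833 rpm, dir flips to +; running = +1397.0833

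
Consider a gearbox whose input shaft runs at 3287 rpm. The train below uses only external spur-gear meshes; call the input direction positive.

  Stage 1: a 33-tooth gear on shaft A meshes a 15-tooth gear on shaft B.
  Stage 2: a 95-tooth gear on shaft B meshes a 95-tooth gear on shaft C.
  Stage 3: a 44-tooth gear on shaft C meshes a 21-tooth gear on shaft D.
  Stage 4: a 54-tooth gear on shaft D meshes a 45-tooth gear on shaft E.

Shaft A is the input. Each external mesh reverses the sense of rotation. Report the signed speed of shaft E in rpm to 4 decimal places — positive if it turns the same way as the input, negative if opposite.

+18181.8057 rpm (same as input, |ω| = 18181.8057 rpm)

Stage 1 [33T→15T]: ω = 3287.0000×33/15 = 7231.4000 rpm, dir flips to −; running = −7231.4000
Stage 2 [95T→95T]: ω = 7231.4000×95/95 = 7231.4000 rpm, dir flips to +; running = +7231.4000
Stage 3 [44T→21T]: ω = 7231.4000×44/21 = 15151.5048 rpm, dir flips to −; running = −15151.5048
Stage 4 [54T→45T]: ω = 15151.5048×54/45 = 18181.8057 rpm, dir flips to +; running = +18181.8057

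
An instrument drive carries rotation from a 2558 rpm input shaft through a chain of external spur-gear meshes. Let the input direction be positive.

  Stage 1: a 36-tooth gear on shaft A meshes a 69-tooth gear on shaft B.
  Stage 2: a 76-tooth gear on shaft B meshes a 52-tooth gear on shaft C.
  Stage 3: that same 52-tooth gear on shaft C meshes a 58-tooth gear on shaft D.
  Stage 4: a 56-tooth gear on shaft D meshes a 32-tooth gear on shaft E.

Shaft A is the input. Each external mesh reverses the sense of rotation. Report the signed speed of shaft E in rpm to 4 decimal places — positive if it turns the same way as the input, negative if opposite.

+3060.3958 rpm (same as input, |ω| = 3060.3958 rpm)

Stage 1 [36T→69T]: ω = 2558.0000×36/69 = 1334.6087 rpm, dir flips to −; running = −1334.6087
Stage 2 [76T→52T]: ω = 1334.6087×76/52 = 1950.5819 rpm, dir flips to +; running = +1950.5819
Stage 3 [52T→58T]: ω = 1950.5819×52/58 = 1748.7976 rpm, dir flips to −; running = −1748.7976
Stage 4 [56T→32T]: ω = 1748.7976×56/32 = 3060.3958 rpm, dir flips to +; running = +3060.3958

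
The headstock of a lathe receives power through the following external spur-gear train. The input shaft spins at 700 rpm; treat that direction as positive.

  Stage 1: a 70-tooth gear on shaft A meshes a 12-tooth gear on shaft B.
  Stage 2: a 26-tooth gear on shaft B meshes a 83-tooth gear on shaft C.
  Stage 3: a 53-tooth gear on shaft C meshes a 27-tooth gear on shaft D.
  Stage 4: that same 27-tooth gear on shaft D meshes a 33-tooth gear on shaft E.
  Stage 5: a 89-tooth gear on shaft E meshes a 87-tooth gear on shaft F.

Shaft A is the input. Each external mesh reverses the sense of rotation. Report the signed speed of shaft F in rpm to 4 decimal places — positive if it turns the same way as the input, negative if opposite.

-2101.5647 rpm (opposite to input, |ω| = 2101.5647 rpm)

Stage 1 [70T→12T]: ω = 700.0000×70/12 = 4083.3333 rpm, dir flips to −; running = −4083.3333
Stage 2 [26T→83T]: ω = 4083.3333×26/83 = 1279.1165 rpm, dir flips to +; running = +1279.1165
Stage 3 [53T→27T]: ω = 1279.1165×53/27 = 2510.8582 rpm, dir flips to −; running = −2510.8582
Stage 4 [27T→33T]: ω = 2510.8582×27/33 = 2054.3386 rpm, dir flips to +; running = +2054.3386
Stage 5 [89T→87T]: ω = 2054.3386×89/87 = 2101.5647 rpm, dir flips to −; running = −2101.5647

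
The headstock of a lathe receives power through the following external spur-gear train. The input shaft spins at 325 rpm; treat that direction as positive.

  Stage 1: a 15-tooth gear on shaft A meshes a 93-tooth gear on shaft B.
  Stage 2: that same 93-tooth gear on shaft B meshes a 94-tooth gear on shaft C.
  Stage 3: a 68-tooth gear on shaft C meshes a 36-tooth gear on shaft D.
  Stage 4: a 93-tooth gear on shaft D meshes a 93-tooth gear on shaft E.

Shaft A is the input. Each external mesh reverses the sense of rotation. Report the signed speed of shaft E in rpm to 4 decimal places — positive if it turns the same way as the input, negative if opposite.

+97.9610 rpm (same as input, |ω| = 97.9610 rpm)

Stage 1 [15T→93T]: ω = 325.0000×15/93 = 52.4194 rpm, dir flips to −; running = −52.4194
Stage 2 [93T→94T]: ω = 52.4194×93/94 = 51.8617 rpm, dir flips to +; running = +51.8617
Stage 3 [68T→36T]: ω = 51.8617×68/36 = 97.9610 rpm, dir flips to −; running = −97.9610
Stage 4 [93T→93T]: ω = 97.9610×93/93 = 97.9610 rpm, dir flips to +; running = +97.9610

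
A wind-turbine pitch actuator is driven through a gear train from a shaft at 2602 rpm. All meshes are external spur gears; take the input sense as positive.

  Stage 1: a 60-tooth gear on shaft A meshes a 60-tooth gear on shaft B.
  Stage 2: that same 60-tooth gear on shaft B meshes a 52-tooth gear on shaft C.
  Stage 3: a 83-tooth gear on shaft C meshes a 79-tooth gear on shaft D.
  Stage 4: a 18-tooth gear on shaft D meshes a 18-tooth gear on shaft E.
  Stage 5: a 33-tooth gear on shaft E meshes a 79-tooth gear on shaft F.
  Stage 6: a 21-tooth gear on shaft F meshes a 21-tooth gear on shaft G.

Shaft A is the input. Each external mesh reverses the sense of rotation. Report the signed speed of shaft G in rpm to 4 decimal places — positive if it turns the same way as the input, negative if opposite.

Stage 1 [60T→60T]: ω = 2602.0000×60/60 = 2602.0000 rpm, dir flips to −; running = −2602.0000
Stage 2 [60T→52T]: ω = 2602.0000×60/52 = 3002.3077 rpm, dir flips to +; running = +3002.3077
Stage 3 [83T→79T]: ω = 3002.3077×83/79 = 3154.3233 rpm, dir flips to −; running = −3154.3233
Stage 4 [18T→18T]: ω = 3154.3233×18/18 = 3154.3233 rpm, dir flips to +; running = +3154.3233
Stage 5 [33T→79T]: ω = 3154.3233×33/79 = 1317.6287 rpm, dir flips to −; running = −1317.6287
Stage 6 [21T→21T]: ω = 1317.6287×21/21 = 1317.6287 rpm, dir flips to +; running = +1317.6287

+1317.6287 rpm (same as input, |ω| = 1317.6287 rpm)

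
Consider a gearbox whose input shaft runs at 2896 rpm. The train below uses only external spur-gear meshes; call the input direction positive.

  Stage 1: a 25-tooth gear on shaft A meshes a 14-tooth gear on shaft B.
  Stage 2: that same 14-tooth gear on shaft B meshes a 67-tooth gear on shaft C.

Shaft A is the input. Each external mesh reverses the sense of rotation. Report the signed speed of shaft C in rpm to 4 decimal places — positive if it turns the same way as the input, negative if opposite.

Stage 1 [25T→14T]: ω = 2896.0000×25/14 = 5171.4286 rpm, dir flips to −; running = −5171.4286
Stage 2 [14T→67T]: ω = 5171.4286×14/67 = 1080.5970 rpm, dir flips to +; running = +1080.5970

+1080.5970 rpm (same as input, |ω| = 1080.5970 rpm)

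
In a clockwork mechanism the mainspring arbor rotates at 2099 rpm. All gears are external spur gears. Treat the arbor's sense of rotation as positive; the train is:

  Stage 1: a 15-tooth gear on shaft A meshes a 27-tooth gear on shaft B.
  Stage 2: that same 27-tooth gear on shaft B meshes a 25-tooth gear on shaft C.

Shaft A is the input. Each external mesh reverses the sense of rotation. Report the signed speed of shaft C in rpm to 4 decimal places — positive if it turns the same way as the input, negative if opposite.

Stage 1 [15T→27T]: ω = 2099.0000×15/27 = 1166.1111 rpm, dir flips to −; running = −1166.1111
Stage 2 [27T→25T]: ω = 1166.1111×27/25 = 1259.4000 rpm, dir flips to +; running = +1259.4000

+1259.4000 rpm (same as input, |ω| = 1259.4000 rpm)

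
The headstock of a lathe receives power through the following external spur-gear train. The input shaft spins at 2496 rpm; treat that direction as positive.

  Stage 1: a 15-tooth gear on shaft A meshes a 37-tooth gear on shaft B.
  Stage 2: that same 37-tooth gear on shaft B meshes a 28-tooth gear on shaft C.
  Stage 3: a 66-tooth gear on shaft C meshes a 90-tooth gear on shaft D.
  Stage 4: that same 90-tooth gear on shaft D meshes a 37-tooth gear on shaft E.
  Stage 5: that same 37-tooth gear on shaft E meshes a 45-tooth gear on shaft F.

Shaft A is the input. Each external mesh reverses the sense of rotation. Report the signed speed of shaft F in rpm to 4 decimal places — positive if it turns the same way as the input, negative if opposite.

Stage 1 [15T→37T]: ω = 2496.0000×15/37 = 1011.8919 rpm, dir flips to −; running = −1011.8919
Stage 2 [37T→28T]: ω = 1011.8919×37/28 = 1337.1429 rpm, dir flips to +; running = +1337.1429
Stage 3 [66T→90T]: ω = 1337.1429×66/90 = 980.5714 rpm, dir flips to −; running = −980.5714
Stage 4 [90T→37T]: ω = 980.5714×90/37 = 2385.1737 rpm, dir flips to +; running = +2385.1737
Stage 5 [37T→45T]: ω = 2385.1737×37/45 = 1961.1429 rpm, dir flips to −; running = −1961.1429

-1961.1429 rpm (opposite to input, |ω| = 1961.1429 rpm)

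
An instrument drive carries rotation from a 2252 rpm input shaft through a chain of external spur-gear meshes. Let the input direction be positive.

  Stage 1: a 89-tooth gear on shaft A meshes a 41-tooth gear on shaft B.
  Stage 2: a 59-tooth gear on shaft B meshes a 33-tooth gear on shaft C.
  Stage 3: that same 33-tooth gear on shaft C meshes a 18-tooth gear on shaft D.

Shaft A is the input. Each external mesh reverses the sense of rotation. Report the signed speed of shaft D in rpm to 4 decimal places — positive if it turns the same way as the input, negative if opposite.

Stage 1 [89T→41T]: ω = 2252.0000×89/41 = 4888.4878 rpm, dir flips to −; running = −4888.4878
Stage 2 [59T→33T]: ω = 4888.4878×59/33 = 8740.0237 rpm, dir flips to +; running = +8740.0237
Stage 3 [33T→18T]: ω = 8740.0237×33/18 = 16023.3767 rpm, dir flips to −; running = −16023.3767

-16023.3767 rpm (opposite to input, |ω| = 16023.3767 rpm)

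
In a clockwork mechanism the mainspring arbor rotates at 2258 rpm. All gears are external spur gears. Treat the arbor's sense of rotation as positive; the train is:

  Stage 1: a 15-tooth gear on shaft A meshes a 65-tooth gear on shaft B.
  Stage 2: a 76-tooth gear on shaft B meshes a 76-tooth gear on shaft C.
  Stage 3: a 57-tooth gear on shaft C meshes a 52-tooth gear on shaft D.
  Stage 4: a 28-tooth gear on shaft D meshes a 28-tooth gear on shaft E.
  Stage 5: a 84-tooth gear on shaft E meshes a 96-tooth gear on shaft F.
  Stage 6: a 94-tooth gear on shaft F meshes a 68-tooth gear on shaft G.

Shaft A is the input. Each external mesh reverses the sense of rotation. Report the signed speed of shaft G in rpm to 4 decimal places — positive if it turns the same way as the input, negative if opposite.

+690.8764 rpm (same as input, |ω| = 690.8764 rpm)

Stage 1 [15T→65T]: ω = 2258.0000×15/65 = 521.0769 rpm, dir flips to −; running = −521.0769
Stage 2 [76T→76T]: ω = 521.0769×76/76 = 521.0769 rpm, dir flips to +; running = +521.0769
Stage 3 [57T→52T]: ω = 521.0769×57/52 = 571.1805 rpm, dir flips to −; running = −571.1805
Stage 4 [28T→28T]: ω = 571.1805×28/28 = 571.1805 rpm, dir flips to +; running = +571.1805
Stage 5 [84T→96T]: ω = 571.1805×84/96 = 499.7829 rpm, dir flips to −; running = −499.7829
Stage 6 [94T→68T]: ω = 499.7829×94/68 = 690.8764 rpm, dir flips to +; running = +690.8764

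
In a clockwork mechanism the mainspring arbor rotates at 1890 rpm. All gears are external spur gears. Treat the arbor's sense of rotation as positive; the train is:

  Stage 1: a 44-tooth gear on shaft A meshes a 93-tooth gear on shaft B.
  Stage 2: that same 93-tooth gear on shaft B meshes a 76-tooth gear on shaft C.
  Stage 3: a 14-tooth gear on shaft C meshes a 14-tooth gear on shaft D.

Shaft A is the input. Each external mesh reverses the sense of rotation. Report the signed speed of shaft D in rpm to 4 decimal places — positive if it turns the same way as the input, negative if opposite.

Stage 1 [44T→93T]: ω = 1890.0000×44/93 = 894.1935 rpm, dir flips to −; running = −894.1935
Stage 2 [93T→76T]: ω = 894.1935×93/76 = 1094.2105 rpm, dir flips to +; running = +1094.2105
Stage 3 [14T→14T]: ω = 1094.2105×14/14 = 1094.2105 rpm, dir flips to −; running = −1094.2105

-1094.2105 rpm (opposite to input, |ω| = 1094.2105 rpm)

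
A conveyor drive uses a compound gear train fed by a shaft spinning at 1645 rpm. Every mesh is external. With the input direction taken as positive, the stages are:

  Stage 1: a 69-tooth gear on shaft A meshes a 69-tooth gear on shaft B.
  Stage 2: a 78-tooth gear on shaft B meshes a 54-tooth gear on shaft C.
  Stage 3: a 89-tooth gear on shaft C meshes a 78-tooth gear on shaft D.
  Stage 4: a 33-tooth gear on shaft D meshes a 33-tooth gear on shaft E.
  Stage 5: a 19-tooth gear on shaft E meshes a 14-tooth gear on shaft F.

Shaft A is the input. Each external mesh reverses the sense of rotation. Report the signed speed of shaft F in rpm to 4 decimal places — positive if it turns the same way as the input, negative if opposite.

Stage 1 [69T→69T]: ω = 1645.0000×69/69 = 1645.0000 rpm, dir flips to −; running = −1645.0000
Stage 2 [78T→54T]: ω = 1645.0000×78/54 = 2376.1111 rpm, dir flips to +; running = +2376.1111
Stage 3 [89T→78T]: ω = 2376.1111×89/78 = 2711.2037 rpm, dir flips to −; running = −2711.2037
Stage 4 [33T→33T]: ω = 2711.2037×33/33 = 2711.2037 rpm, dir flips to +; running = +2711.2037
Stage 5 [19T→14T]: ω = 2711.2037×19/14 = 3679.4907 rpm, dir flips to −; running = −3679.4907

-3679.4907 rpm (opposite to input, |ω| = 3679.4907 rpm)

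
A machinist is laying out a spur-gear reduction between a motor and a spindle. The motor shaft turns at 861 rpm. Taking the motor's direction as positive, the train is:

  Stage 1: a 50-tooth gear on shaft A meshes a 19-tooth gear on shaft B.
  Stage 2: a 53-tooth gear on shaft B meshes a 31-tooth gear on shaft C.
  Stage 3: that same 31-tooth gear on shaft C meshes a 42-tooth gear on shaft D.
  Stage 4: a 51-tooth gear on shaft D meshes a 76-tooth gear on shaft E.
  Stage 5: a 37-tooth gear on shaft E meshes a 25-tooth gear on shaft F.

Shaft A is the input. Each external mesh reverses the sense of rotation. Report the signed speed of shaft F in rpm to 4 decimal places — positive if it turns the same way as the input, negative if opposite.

-2839.6475 rpm (opposite to input, |ω| = 2839.6475 rpm)

Stage 1 [50T→19T]: ω = 861.0000×50/19 = 2265.7895 rpm, dir flips to −; running = −2265.7895
Stage 2 [53T→31T]: ω = 2265.7895×53/31 = 3873.7691 rpm, dir flips to +; running = +3873.7691
Stage 3 [31T→42T]: ω = 3873.7691×31/42 = 2859.2105 rpm, dir flips to −; running = −2859.2105
Stage 4 [51T→76T]: ω = 2859.2105×51/76 = 1918.6807 rpm, dir flips to +; running = +1918.6807
Stage 5 [37T→25T]: ω = 1918.6807×37/25 = 2839.6475 rpm, dir flips to −; running = −2839.6475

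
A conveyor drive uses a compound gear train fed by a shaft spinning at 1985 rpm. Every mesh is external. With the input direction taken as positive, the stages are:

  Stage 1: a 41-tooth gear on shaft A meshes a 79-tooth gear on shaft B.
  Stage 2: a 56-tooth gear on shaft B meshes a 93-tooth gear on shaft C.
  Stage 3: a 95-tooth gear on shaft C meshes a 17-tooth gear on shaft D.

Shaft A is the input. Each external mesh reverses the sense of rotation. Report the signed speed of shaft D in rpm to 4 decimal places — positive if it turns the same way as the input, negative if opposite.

-3466.5466 rpm (opposite to input, |ω| = 3466.5466 rpm)

Stage 1 [41T→79T]: ω = 1985.0000×41/79 = 1030.1899 rpm, dir flips to −; running = −1030.1899
Stage 2 [56T→93T]: ω = 1030.1899×56/93 = 620.3294 rpm, dir flips to +; running = +620.3294
Stage 3 [95T→17T]: ω = 620.3294×95/17 = 3466.5466 rpm, dir flips to −; running = −3466.5466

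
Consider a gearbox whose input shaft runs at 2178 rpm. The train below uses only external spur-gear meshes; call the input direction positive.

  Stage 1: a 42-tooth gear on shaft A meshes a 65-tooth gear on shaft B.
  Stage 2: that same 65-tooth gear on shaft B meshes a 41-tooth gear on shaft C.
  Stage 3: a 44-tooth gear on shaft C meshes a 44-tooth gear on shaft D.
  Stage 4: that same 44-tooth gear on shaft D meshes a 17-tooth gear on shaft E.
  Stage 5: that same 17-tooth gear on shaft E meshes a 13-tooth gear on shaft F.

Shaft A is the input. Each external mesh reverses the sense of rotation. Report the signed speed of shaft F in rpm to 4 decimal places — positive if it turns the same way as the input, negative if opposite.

-7551.4897 rpm (opposite to input, |ω| = 7551.4897 rpm)

Stage 1 [42T→65T]: ω = 2178.0000×42/65 = 1407.3231 rpm, dir flips to −; running = −1407.3231
Stage 2 [65T→41T]: ω = 1407.3231×65/41 = 2231.1220 rpm, dir flips to +; running = +2231.1220
Stage 3 [44T→44T]: ω = 2231.1220×44/44 = 2231.1220 rpm, dir flips to −; running = −2231.1220
Stage 4 [44T→17T]: ω = 2231.1220×44/17 = 5774.6686 rpm, dir flips to +; running = +5774.6686
Stage 5 [17T→13T]: ω = 5774.6686×17/13 = 7551.4897 rpm, dir flips to −; running = −7551.4897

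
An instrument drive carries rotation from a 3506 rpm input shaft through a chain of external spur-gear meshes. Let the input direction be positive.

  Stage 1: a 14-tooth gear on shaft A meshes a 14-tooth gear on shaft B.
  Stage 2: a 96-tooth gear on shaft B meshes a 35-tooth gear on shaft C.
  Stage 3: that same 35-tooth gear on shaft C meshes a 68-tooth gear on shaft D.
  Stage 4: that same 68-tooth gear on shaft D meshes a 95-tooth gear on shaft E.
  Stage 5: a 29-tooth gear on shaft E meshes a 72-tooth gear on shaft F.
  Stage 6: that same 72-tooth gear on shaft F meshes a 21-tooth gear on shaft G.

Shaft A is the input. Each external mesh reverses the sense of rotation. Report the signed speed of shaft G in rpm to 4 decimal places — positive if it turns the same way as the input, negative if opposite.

Stage 1 [14T→14T]: ω = 3506.0000×14/14 = 3506.0000 rpm, dir flips to −; running = −3506.0000
Stage 2 [96T→35T]: ω = 3506.0000×96/35 = 9616.4571 rpm, dir flips to +; running = +9616.4571
Stage 3 [35T→68T]: ω = 9616.4571×35/68 = 4949.6471 rpm, dir flips to −; running = −4949.6471
Stage 4 [68T→95T]: ω = 4949.6471×68/95 = 3542.9053 rpm, dir flips to +; running = +3542.9053
Stage 5 [29T→72T]: ω = 3542.9053×29/72 = 1427.0035 rpm, dir flips to −; running = −1427.0035
Stage 6 [72T→21T]: ω = 1427.0035×72/21 = 4892.5835 rpm, dir flips to +; running = +4892.5835

+4892.5835 rpm (same as input, |ω| = 4892.5835 rpm)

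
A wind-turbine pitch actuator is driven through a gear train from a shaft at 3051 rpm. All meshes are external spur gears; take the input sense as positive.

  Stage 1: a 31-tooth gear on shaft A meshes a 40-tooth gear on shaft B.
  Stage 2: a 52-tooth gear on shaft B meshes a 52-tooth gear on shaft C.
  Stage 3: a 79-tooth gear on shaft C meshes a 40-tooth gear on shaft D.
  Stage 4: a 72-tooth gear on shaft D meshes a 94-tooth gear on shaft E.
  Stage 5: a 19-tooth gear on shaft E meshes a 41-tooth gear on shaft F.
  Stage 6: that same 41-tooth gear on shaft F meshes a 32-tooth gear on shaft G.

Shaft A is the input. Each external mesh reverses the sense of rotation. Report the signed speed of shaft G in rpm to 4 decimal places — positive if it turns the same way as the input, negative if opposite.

Stage 1 [31T→40T]: ω = 3051.0000×31/40 = 2364.5250 rpm, dir flips to −; running = −2364.5250
Stage 2 [52T→52T]: ω = 2364.5250×52/52 = 2364.5250 rpm, dir flips to +; running = +2364.5250
Stage 3 [79T→40T]: ω = 2364.5250×79/40 = 4669.9369 rpm, dir flips to −; running = −4669.9369
Stage 4 [72T→94T]: ω = 4669.9369×72/94 = 3576.9729 rpm, dir flips to +; running = +3576.9729
Stage 5 [19T→41T]: ω = 3576.9729×19/41 = 1657.6216 rpm, dir flips to −; running = −1657.6216
Stage 6 [41T→32T]: ω = 1657.6216×41/32 = 2123.8277 rpm, dir flips to +; running = +2123.8277

+2123.8277 rpm (same as input, |ω| = 2123.8277 rpm)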